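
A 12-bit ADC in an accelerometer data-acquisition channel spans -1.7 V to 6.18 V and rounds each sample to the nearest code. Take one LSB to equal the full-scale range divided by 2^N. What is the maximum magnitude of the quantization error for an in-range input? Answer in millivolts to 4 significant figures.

Full-scale range = 6.18 V − (-1.7 V) = 7.88 V.
Step size = 7.88/4096 V = 1.92383 mV.
A rounding quantizer has |error| ≤ LSB/2 = 0.9619 mV.

0.9619 mV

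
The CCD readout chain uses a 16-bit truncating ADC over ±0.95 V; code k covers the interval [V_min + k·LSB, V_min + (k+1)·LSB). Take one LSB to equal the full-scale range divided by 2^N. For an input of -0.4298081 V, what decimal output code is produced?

17942

The full-scale span is 0.95 − (-0.95) = 1.9 V. LSB = 1.9 V / 2^16 ≈ 28.99 µV.
V_in − V_min = -0.4298081 − (-0.95) = 0.5201919 V.
Divide by LSB: 0.5201919 × 65536/1.9 = 17942.7876.
Truncating gives code 17942.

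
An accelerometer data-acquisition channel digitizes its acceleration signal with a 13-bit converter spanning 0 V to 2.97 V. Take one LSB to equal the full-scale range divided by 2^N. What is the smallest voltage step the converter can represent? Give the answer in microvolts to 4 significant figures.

Span = 2.97 V.
2^13 = 8192 levels.
LSB = 2.97 V ÷ 2^13 = 2.97/8192 V = 362.5 µV.

362.5 µV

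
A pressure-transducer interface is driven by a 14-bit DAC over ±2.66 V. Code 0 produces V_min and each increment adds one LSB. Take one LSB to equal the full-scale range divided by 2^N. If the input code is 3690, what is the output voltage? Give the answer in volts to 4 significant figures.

-1.462 V

Full-scale range = 2.66 V − (-2.66 V) = 5.32 V. LSB = 5.32 V / 2^14.
Output = V_min + (3690/16384) × range = -2.66 + 0.225220 × 5.32 V
      = -2.66 V + 1.19817 V = -1.46183 V.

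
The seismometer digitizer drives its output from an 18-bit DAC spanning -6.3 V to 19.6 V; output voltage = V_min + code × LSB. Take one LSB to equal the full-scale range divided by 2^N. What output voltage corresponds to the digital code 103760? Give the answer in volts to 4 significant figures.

Full-scale range = 19.6 V − (-6.3 V) = 25.9 V. LSB = 25.9 V / 2^18.
V_out = -6.3 + 103760 × (25.9/262144) V
      = -6.3 V + 10.2516 V = 3.95156 V.

3.952 V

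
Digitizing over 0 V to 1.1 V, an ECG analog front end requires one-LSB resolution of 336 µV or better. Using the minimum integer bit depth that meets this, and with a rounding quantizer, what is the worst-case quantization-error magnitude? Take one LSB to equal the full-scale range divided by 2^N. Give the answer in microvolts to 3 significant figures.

Span = 1.1 V.
Need 2^N ≥ 1.1 V / 336 µV = 3274 → N_min = 12.
LSB = 1.1 V ÷ 2^12 = 1.1/4096 V = 268.55 µV.
|e|_max = LSB/2 = 134 µV.

134 µV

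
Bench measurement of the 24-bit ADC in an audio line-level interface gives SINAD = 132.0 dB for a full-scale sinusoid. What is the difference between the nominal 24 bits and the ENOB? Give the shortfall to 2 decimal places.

ENOB = (SINAD − 1.76)/6.02 = (132.0 − 1.76)/6.02 = 21.6346 bits.
Shortfall = 24 − 21.6346 = 2.3654 bits.

2.37 bits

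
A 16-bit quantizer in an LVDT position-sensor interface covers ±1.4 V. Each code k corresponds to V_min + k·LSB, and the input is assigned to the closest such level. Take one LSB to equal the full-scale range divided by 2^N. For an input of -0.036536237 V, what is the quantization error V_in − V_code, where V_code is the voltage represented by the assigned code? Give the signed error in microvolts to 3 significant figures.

−6.70 µV

Full-scale range = 1.4 V − (-1.4 V) = 2.8 V. LSB = 2.8 V / 2^16 ≈ 42.72 µV.
(V_in − V_min)/LSB = (-0.036536237 − (-1.4)) × 65536/2.8 = 31912.8433 → nearest code k = 31913.
V_code = V_min + k × range/2^16 = -1.4 + 31913 × 2.8/65536 = -0.036529541016 V.
e = -0.036536237 − (-0.036529541016) = −6.70 µV.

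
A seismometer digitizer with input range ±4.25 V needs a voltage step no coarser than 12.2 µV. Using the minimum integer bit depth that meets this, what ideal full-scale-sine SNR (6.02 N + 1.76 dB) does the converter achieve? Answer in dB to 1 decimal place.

122.2 dB

Span: 4.25 V − (-4.25 V) = 8.5 V.
8.5 V / 12.2 µV = 696700. Since 2^19 = 524288 and 2^20 = 1048576, N = 20.
6.02(20) + 1.76 = 122.16 dB.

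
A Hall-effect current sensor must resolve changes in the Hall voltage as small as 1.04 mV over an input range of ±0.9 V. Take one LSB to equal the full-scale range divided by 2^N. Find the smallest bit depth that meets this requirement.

11 bits

Span: 0.9 V − (-0.9 V) = 1.8 V.
Required number of levels: 1.8/1.04 mV = 1730.8; smallest N with 2^N ≥ that is 11.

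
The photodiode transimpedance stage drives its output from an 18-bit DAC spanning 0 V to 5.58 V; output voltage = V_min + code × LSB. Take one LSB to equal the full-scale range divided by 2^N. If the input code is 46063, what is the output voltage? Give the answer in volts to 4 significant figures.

0.9805 V

Span = 5.58 V. LSB = 5.58 V / 2^18.
V_out = 0 + 46063 × (5.58/262144) V
      = 0 V + 0.980498 V = 0.980498 V.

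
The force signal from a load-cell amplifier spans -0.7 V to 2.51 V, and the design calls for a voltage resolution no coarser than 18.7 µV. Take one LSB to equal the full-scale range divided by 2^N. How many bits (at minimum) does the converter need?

18 bits

Span: 2.51 V − (-0.7 V) = 3.21 V.
Levels needed ≥ 3.21/18.7 µV = 171700. 2^18 = 262144 suffices, so N_min = 18.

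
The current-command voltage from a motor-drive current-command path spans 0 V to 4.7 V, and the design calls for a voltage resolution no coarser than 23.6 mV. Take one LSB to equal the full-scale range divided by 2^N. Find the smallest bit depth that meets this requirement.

V_FS = 4.7 V.
Required number of levels: 4.7/23.6 mV = 199.15; smallest N with 2^N ≥ that is 8.

8 bits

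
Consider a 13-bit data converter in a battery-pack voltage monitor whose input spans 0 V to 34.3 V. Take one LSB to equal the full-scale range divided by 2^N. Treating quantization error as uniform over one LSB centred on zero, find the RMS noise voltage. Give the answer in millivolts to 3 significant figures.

1.21 mV

Range is 34.3 V.
One LSB is 34.3 V / 8192 = 4.1870 mV.
σ_q = LSB/√12 = 4.1870 mV/3.4641 = 1.21 mV.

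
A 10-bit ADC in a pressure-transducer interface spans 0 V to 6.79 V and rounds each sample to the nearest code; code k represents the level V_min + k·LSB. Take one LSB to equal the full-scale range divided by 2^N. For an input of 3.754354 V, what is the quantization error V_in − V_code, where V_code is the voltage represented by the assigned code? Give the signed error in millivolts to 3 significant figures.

Range is 6.79 V. LSB = 6.79 V / 2^10 ≈ 6.631 mV.
Position in LSBs: (3.754354 − (0)) × 1024/6.79 = 566.1942; rounding gives k = 566.
Reconstructed level: 0 + 566 × 6.79/1024 V = 3.753066406 V.
e = 3.754354 − (3.753066406) = +1.29 mV.

+1.29 mV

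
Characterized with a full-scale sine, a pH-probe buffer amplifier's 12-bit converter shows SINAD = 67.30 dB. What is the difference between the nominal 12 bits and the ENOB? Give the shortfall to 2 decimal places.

N_eff = (67.30 − 1.76)/6.02 = 10.8870 bits.
Shortfall = 12 − 10.8870 = 1.1130 bits.

1.11 bits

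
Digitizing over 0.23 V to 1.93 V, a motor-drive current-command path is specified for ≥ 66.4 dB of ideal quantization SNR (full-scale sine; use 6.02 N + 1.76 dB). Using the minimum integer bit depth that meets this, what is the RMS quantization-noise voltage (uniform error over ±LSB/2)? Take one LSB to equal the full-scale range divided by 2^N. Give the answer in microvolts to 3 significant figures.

Range = 1.93 − (0.23) = 1.7 V.
Required N = ⌈(66.4 − 1.76)/6.02⌉ = ⌈10.738⌉ = 11.
LSB = 1.7 V ÷ 2^11 = 1.7/2048 V = 0.83008 mV.
σ_q = LSB/√12 = 0.83008 mV/3.4641 = 240 µV.

240 µV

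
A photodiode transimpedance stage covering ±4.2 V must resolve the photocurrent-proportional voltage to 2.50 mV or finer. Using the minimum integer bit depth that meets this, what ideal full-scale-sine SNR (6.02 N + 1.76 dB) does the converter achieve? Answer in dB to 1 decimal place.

74.0 dB

Span: 4.2 V − (-4.2 V) = 8.4 V.
Levels needed ≥ 8.4/2.50 mV = 3360. 2^12 = 4096 suffices, so N_min = 12.
6.02(12) + 1.76 = 74.00 dB.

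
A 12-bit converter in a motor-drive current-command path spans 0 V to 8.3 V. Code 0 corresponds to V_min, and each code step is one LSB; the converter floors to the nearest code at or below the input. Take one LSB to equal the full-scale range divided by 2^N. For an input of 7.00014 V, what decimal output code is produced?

Range is 8.3 V. LSB = 8.3 V / 2^12 ≈ 2.026 mV.
code = ⌊(V_in − V_min)/LSB⌋ = ⌊(V_in − V_min) × 2^12 / range⌋
     = ⌊(7.00014 − (0)) × 4096 / 8.3⌋ = ⌊7.00014 × 4096/8.3⌋
     = ⌊3454.527⌋ = 3454.

3454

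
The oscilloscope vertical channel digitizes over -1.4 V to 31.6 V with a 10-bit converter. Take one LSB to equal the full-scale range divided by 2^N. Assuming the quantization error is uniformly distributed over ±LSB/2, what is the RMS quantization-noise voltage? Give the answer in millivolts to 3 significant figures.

Range = 31.6 − (-1.4) = 33 V.
LSB = 33 V / 2^10 = 32.227 mV.
V_rms = LSB/√12 = 32.227 mV / √12 = 9.30 mV.

9.30 mV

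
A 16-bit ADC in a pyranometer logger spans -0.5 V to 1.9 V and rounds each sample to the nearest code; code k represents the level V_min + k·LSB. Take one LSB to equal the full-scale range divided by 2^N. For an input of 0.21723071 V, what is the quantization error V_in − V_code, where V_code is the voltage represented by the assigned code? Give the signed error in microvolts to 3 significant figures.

The full-scale span is 1.9 − (-0.5) = 2.4 V. LSB = 2.4 V / 2^16 ≈ 36.62 µV.
(0.21723071 − (-0.5)) / LSB = 0.71723071 × 65536/2.4 = 19585.1799. Nearest integer: k = 19585.
V_code = V_min + k × range/2^16 = -0.5 + 19585 × 2.4/65536 = 0.21722412109 V.
e = 0.21723071 − (0.21722412109) = +6.59 µV.

+6.59 µV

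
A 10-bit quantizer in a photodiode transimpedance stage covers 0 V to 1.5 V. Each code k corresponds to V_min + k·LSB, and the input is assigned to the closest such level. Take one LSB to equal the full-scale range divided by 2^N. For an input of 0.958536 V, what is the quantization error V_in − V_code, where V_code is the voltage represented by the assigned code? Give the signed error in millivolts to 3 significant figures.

+0.528 mV

Span = 1.5 V. LSB = 1.5 V / 2^10 ≈ 1.465 mV.
(V_in − V_min)/LSB = (0.958536 − (0)) × 1024/1.5 = 654.3606 → nearest code k = 654.
Reconstructed level: 0 + 654 × 1.5/1024 V = 0.9580078125 V.
e = 0.958536 − (0.9580078125) = +0.528 mV.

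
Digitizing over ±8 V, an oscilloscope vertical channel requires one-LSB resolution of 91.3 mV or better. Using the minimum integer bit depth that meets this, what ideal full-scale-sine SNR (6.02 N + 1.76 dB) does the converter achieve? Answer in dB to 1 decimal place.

49.9 dB

Span: 8 V − (-8 V) = 16 V.
Required number of levels: 16/91.3 mV = 175.25; smallest N with 2^N ≥ that is 8.
6.02(8) + 1.76 = 49.92 dB.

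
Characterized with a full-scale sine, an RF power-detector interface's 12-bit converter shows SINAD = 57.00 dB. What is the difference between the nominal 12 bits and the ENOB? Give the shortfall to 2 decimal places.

Effective bits = (57.00 − 1.76)/6.02 = 9.1761.
Shortfall = 12 − 9.1761 = 2.8239 bits.

2.82 bits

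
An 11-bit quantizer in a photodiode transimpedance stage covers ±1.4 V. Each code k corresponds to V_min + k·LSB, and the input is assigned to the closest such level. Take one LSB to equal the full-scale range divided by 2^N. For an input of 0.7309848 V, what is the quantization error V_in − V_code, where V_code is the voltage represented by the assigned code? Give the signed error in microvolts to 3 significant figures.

−461 µV

The full-scale span is 1.4 − (-1.4) = 2.8 V. LSB = 2.8 V / 2^11 ≈ 1.367 mV.
(V_in − V_min)/LSB = (0.7309848 − (-1.4)) × 2048/2.8 = 1558.6632 → nearest code k = 1559.
Reconstructed level: -1.4 + 1559 × 2.8/2048 V = 0.7314453125 V.
V_in − V_code = 0.7309848 − (0.7314453125) = −461 µV.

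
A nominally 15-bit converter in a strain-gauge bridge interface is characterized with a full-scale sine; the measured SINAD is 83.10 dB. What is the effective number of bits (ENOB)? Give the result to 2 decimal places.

(83.10 − 1.76) / 6.02 = 81.34/6.02 = 13.5116 effective bits.

13.51 bits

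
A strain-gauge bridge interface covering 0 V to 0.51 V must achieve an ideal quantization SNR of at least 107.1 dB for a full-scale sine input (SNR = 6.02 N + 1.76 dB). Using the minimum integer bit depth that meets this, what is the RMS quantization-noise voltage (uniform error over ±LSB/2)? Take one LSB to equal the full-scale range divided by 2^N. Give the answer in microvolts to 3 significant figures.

0.562 µV

Span = 0.51 V.
6.02 N + 1.76 ≥ 107.1 gives N ≥ 17.498, so the minimum integer is 18.
One LSB is 0.51 V / 262144 = 1.9455 µV.
RMS noise = LSB/√12 = 0.562 µV.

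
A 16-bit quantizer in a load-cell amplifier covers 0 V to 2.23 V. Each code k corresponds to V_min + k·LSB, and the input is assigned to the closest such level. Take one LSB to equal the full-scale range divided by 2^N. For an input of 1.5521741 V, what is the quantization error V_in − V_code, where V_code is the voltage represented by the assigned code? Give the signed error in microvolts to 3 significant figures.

Range is 2.23 V. LSB = 2.23 V / 2^16 ≈ 34.03 µV.
(V_in − V_min)/LSB = (1.5521741 − (0)) × 65536/2.23 = 45615.8214 → nearest code k = 45616.
V_code = V_min + k × range/2^16 = 0 + 45616 × 2.23/65536 = 1.5521801758 V.
e = 1.5521741 − (1.5521801758) = −6.08 µV.

−6.08 µV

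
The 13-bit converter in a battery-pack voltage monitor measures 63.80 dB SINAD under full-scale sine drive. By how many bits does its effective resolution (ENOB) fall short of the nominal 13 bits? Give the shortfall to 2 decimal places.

ENOB = (SINAD − 1.76)/6.02 = (63.80 − 1.76)/6.02 = 10.3056 bits.
13 − 10.3056 = 2.69 bits below nominal.

2.69 bits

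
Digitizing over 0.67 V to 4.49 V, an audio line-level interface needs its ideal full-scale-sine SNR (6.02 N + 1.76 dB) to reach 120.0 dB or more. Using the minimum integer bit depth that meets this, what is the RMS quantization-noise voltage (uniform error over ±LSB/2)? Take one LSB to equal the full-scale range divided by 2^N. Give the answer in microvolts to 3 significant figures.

Range = 4.49 − (0.67) = 3.82 V.
Required N = ⌈(120.0 − 1.76)/6.02⌉ = ⌈19.641⌉ = 20.
One LSB is 3.82 V / 1048576 = 3.6430 µV.
RMS noise = LSB/√12 = 1.05 µV.

1.05 µV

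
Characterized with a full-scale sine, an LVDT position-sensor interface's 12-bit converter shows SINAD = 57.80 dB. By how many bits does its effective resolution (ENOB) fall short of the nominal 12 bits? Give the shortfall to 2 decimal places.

2.69 bits

ENOB = (SINAD − 1.76)/6.02 = (57.80 − 1.76)/6.02 = 9.3090 bits.
Lost resolution: 12 − 9.3090 = 2.6910 bits.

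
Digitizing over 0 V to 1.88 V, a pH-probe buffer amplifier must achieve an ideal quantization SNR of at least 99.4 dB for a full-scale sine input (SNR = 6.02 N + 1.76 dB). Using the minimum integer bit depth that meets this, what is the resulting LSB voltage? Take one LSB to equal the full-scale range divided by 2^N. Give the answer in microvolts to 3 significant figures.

14.3 µV

Range is 1.88 V.
Solving 6.02 N ≥ 99.4 − 1.76: N ≥ 16.219. Round up → N = 17.
One LSB is 1.88 V / 131072 = 14.3 µV.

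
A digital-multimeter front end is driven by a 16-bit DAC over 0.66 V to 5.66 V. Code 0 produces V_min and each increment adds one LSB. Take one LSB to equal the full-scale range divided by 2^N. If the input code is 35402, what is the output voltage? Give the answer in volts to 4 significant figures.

3.361 V

Full-scale range = 5.66 V − (0.66 V) = 5 V. LSB = 5 V / 2^16.
V_out = V_min + code × LSB = 0.66 V + 35402 × 5 V / 65536
      = 0.66 + 2.70096 = 3.36096 V.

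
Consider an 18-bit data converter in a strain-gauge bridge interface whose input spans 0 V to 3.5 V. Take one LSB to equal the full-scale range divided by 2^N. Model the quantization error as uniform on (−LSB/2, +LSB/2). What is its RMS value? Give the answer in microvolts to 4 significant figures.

3.854 µV

V_FS = 3.5 V.
Step size = 3.5/262144 V = 13.3514 µV.
V_rms = LSB/√12 = 13.3514 µV / √12 = 3.854 µV.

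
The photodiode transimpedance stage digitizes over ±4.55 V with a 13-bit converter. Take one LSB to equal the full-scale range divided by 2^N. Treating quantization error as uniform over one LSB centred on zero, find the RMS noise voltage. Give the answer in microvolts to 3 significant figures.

Full-scale range = 4.55 V − (-4.55 V) = 9.1 V.
One LSB is 9.1 V / 8192 = 1.1108 mV.
For a uniform distribution on [−LSB/2, +LSB/2], V_rms = LSB/√12 = 1.1108 mV/3.4641 = 321 µV.

321 µV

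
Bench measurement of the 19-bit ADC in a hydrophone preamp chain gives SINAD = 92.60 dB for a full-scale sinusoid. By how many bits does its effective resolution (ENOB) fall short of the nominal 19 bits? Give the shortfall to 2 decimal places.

ENOB = (SINAD − 1.76)/6.02 = (92.60 − 1.76)/6.02 = 15.0897 bits.
Shortfall = 19 − 15.0897 = 3.9103 bits.

3.91 bits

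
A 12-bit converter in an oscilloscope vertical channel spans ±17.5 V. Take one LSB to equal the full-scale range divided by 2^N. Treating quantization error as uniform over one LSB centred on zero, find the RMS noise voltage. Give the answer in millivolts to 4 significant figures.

Full-scale range = 17.5 V − (-17.5 V) = 35 V.
LSB = 35 V ÷ 2^12 = 35/4096 V = 8.54492 mV.
V_rms = LSB/√12 = 8.54492 mV / √12 = 2.467 mV.

2.467 mV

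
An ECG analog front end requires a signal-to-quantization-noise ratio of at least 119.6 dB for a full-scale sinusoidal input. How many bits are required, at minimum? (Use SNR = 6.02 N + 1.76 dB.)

20 bits

6.02 N + 1.76 ≥ 119.6 gives N ≥ 19.575, so the minimum integer is 20.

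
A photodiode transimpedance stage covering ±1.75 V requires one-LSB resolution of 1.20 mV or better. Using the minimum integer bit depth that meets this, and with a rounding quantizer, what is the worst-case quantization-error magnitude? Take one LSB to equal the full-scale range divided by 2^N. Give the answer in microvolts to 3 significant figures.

427 µV

Range = 1.75 − (-1.75) = 3.5 V.
Required number of levels: 3.5/1.20 mV = 2916.7; smallest N with 2^N ≥ that is 12.
LSB = 3.5 V ÷ 2^12 = 3.5/4096 V = 0.85449 mV.
|e|_max = LSB/2 = 427 µV.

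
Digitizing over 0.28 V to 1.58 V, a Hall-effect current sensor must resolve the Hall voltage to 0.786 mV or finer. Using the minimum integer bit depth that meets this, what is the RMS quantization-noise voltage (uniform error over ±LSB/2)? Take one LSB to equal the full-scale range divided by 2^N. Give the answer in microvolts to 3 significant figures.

Full-scale range = 1.58 V − (0.28 V) = 1.3 V.
1.3 V / 0.786 mV = 1654. Since 2^10 = 1024 and 2^11 = 2048, N = 11.
Step size = 1.3/2048 V = 0.63477 mV.
V_rms = LSB/√12 = 183 µV.

183 µV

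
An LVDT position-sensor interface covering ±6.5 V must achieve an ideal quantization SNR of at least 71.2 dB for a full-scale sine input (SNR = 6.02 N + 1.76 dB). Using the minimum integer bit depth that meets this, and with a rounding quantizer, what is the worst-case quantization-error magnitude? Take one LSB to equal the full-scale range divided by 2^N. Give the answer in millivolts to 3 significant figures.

1.59 mV

Span: 6.5 V − (-6.5 V) = 13 V.
Required N = ⌈(71.2 − 1.76)/6.02⌉ = ⌈11.535⌉ = 12.
Step size = 13/4096 V = 3.1738 mV.
Max error for round-to-nearest is LSB/2 = 1.59 mV.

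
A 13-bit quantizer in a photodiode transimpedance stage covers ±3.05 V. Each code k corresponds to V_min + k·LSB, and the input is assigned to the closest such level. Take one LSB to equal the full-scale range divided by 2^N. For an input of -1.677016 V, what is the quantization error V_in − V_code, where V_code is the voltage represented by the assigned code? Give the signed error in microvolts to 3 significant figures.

−112 µV

Range = 3.05 − (-3.05) = 6.1 V. LSB = 6.1 V / 2^13 ≈ 0.7446 mV.
(V_in − V_min)/LSB = (-1.677016 − (-3.05)) × 8192/6.1 = 1843.8500 → nearest code k = 1844.
V_code = V_min + k × range/2^13 = -3.05 + 1844 × 6.1/8192 = -1.676904297 V.
e = -1.677016 − (-1.676904297) = −112 µV.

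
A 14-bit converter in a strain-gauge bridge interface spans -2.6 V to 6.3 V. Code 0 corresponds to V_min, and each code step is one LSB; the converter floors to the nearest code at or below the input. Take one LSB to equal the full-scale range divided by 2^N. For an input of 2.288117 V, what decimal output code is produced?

Span: 6.3 V − (-2.6 V) = 8.9 V. LSB = 8.9 V / 2^14 ≈ 0.5432 mV.
V_in − V_min = 2.288117 − (-2.6) = 4.888117 V.
Divide by LSB: 4.888117 × 16384/8.9 = 8998.5291.
Truncating gives code 8998.

8998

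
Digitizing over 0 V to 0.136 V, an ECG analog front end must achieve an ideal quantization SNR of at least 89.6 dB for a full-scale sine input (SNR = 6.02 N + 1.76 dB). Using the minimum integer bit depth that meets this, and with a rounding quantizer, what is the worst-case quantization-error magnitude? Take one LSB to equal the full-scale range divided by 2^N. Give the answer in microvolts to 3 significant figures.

Full-scale range = 0.136 V.
6.02 N + 1.76 ≥ 89.6 gives N ≥ 14.591, so the minimum integer is 15.
Step size = 0.136/32768 V = 4.1504 µV.
|e|_max = LSB/2 = 2.08 µV.

2.08 µV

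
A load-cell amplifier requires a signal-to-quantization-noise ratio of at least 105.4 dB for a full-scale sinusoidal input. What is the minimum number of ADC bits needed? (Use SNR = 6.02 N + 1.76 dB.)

N ≥ (105.4 − 1.76)/6.02 = 17.216 → N_min = 18.

18 bits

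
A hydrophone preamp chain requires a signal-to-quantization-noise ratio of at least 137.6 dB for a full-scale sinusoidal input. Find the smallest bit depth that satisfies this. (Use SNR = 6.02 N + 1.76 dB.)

Solving 6.02 N ≥ 137.6 − 1.76: N ≥ 22.565. Round up → N = 23.

23 bits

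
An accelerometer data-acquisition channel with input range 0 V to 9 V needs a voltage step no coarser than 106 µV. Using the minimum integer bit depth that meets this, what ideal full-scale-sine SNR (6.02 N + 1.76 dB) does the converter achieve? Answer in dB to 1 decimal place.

104.1 dB

Full-scale range = 9 V.
Levels needed ≥ 9/106 µV = 84910. 2^17 = 131072 suffices, so N_min = 17.
6.02(17) + 1.76 = 104.10 dB.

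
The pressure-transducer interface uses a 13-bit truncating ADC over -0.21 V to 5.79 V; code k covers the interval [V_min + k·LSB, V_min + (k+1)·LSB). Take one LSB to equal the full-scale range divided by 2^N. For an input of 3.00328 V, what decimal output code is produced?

Full-scale range = 5.79 V − (-0.21 V) = 6 V. LSB = 6 V / 2^13 ≈ 0.7324 mV.
(V_in − V_min) × 2^13/range = (3.00328 − (-0.21)) × 8192/6 = 4387.198.
Floor → code = 4387.

4387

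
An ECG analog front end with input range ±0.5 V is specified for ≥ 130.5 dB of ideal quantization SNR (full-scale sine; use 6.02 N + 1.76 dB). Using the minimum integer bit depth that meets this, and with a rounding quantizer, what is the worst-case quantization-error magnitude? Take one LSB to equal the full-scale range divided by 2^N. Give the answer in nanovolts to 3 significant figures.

119 nV

Full-scale range = 0.5 V − (-0.5 V) = 1 V.
6.02 N + 1.76 ≥ 130.5 gives N ≥ 21.385, so the minimum integer is 22.
Step size = 1/4194304 V = 238.42 nV.
Max error for round-to-nearest is LSB/2 = 119 nV.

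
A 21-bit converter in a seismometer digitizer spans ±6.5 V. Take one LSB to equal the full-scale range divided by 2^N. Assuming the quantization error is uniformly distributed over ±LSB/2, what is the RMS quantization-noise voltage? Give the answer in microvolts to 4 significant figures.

Span: 6.5 V − (-6.5 V) = 13 V.
LSB = 13 V ÷ 2^21 = 13/2097152 V = 6.19888 µV.
For a uniform distribution on [−LSB/2, +LSB/2], V_rms = LSB/√12 = 6.19888 µV/3.4641 = 1.789 µV.

1.789 µV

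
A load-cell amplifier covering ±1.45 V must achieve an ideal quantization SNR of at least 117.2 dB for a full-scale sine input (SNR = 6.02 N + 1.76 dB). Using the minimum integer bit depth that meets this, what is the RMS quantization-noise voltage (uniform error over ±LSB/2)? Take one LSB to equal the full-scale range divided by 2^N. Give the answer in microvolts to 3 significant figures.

The full-scale span is 1.45 − (-1.45) = 2.9 V.
Solving 6.02 N ≥ 117.2 − 1.76: N ≥ 19.176. Round up → N = 20.
Step size = 2.9/1048576 V = 2.7657 µV.
V_rms = LSB/√12 = 0.798 µV.

0.798 µV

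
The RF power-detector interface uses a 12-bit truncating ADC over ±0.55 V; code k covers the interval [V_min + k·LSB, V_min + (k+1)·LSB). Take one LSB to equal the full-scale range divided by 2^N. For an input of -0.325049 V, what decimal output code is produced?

Range = 0.55 − (-0.55) = 1.1 V. LSB = 1.1 V / 2^12 ≈ 268.6 µV.
(V_in − V_min) × 2^12/range = (-0.325049 − (-0.55)) × 4096/1.1 = 837.636.
Floor → code = 837.

837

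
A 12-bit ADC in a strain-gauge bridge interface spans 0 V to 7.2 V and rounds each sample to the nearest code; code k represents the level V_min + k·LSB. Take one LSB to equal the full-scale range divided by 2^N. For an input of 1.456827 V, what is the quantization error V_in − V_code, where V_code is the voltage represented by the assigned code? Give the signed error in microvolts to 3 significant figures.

V_FS = 7.2 V. LSB = 7.2 V / 2^12 ≈ 1.758 mV.
(V_in − V_min)/LSB = (1.456827 − (0)) × 4096/7.2 = 828.7727 → nearest code k = 829.
V_code = 0 + (829/4096) × 7.2 = 1.457226563 V.
Error = V_in − V_code = 1.456827 − (1.457226563) = −400 µV.

−400 µV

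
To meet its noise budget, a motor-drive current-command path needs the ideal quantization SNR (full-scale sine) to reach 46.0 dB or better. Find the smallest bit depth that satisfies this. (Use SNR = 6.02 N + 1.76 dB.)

8 bits

N ≥ (46.0 − 1.76)/6.02 = 7.349 → N_min = 8.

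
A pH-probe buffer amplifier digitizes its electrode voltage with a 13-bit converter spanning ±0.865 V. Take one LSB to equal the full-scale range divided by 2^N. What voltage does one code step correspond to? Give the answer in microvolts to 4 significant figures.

The full-scale span is 0.865 − (-0.865) = 1.73 V.
There are 2^13 = 8192 steps.
One LSB is 1.73 V / 8192 = 211.2 µV.

211.2 µV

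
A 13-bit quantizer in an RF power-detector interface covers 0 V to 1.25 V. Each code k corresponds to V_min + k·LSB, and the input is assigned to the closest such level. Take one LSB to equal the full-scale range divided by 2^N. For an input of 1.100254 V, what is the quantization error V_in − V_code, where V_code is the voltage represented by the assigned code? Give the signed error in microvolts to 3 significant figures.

−57.3 µV

V_FS = 1.25 V. LSB = 1.25 V / 2^13 ≈ 152.6 µV.
Position in LSBs: (1.100254 − (0)) × 8192/1.25 = 7210.6246; rounding gives k = 7211.
V_code = 0 + (7211/8192) × 1.25 = 1.100311279 V.
e = 1.100254 − (1.100311279) = −57.3 µV.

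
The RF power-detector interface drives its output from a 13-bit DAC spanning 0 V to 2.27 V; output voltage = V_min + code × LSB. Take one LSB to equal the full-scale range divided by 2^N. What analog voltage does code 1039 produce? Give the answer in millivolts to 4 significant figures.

287.9 mV

Range is 2.27 V. LSB = 2.27 V / 2^13.
V_out = V_min + code × LSB = 0 V + 1039 × 2.27 V / 8192
      = 0 + 0.287906 = 0.287906 V.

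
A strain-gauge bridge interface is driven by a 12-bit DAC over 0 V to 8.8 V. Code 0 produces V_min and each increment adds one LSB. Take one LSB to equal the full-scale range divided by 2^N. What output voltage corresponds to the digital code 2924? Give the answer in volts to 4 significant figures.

V_FS = 8.8 V. LSB = 8.8 V / 2^12.
V_out = 0 + 2924 × (8.8/4096) V
      = 0 V + 6.28203 V = 6.28203 V.

6.282 V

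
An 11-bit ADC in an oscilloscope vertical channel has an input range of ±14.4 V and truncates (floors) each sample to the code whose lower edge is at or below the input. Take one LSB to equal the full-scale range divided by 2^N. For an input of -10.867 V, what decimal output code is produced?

251

The full-scale span is 14.4 − (-14.4) = 28.8 V. LSB = 28.8 V / 2^11 ≈ 14.06 mV.
(V_in − V_min) × 2^11/range = (-10.867 − (-14.4)) × 2048/28.8 = 251.236.
Floor → code = 251.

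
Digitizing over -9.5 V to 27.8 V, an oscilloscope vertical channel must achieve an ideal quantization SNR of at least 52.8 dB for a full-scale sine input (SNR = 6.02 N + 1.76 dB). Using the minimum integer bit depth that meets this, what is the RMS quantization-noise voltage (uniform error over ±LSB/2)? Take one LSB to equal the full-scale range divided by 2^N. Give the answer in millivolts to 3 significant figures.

Span: 27.8 V − (-9.5 V) = 37.3 V.
N ≥ (52.8 − 1.76)/6.02 = 8.478 → N_min = 9.
LSB = 37.3 V / 2^9 = 72.852 mV.
RMS noise = LSB/√12 = 21.0 mV.

21.0 mV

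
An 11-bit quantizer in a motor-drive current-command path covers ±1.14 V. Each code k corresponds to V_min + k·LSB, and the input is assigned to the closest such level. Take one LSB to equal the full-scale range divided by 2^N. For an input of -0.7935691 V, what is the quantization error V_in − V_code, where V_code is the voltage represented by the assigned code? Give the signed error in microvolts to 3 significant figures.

+200 µV

Range = 1.14 − (-1.14) = 2.28 V. LSB = 2.28 V / 2^11 ≈ 1.113 mV.
(-0.7935691 − (-1.14)) / LSB = 0.3464309 × 2048/2.28 = 311.1800. Nearest integer: k = 311.
V_code = V_min + k × range/2^11 = -1.14 + 311 × 2.28/2048 = -0.7937695313 V.
V_in − V_code = -0.7935691 − (-0.7937695313) = +200 µV.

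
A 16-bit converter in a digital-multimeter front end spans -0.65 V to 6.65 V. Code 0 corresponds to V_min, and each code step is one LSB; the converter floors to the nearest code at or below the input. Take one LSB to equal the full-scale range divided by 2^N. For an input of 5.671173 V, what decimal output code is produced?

The full-scale span is 6.65 − (-0.65) = 7.3 V. LSB = 7.3 V / 2^16 ≈ 111.4 µV.
code = ⌊(V_in − V_min)/LSB⌋ = ⌊(V_in − V_min) × 2^16 / range⌋
     = ⌊(5.671173 − (-0.65)) × 65536 / 7.3⌋ = ⌊6.321173 × 65536/7.3⌋
     = ⌊56748.547⌋ = 56748.

56748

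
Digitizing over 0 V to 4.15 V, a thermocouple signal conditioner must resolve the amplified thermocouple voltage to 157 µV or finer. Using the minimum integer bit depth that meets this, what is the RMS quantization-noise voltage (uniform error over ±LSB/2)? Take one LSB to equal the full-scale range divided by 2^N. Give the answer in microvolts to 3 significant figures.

Span = 4.15 V.
4.15 V / 157 µV = 26430. Since 2^14 = 16384 and 2^15 = 32768, N = 15.
LSB = 4.15 V ÷ 2^15 = 4.15/32768 V = 126.65 µV.
σ_q = LSB/√12 = 126.65 µV/3.4641 = 36.6 µV.

36.6 µV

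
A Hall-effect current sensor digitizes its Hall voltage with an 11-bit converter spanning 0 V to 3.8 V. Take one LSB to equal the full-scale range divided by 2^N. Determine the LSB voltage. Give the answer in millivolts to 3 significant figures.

V_FS = 3.8 V.
Number of codes = 2^11 = 2048.
Step size = 3.8/2048 V = 1.86 mV.

1.86 mV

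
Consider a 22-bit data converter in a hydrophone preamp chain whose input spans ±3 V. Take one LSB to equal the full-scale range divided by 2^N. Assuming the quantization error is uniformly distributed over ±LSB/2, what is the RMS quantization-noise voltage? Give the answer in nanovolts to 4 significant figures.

The full-scale span is 3 − (-3) = 6 V.
One LSB is 6 V / 4194304 = 1.43051 µV.
V_rms = LSB/√12 = 1.43051 µV / √12 = 413.0 nV.

413.0 nV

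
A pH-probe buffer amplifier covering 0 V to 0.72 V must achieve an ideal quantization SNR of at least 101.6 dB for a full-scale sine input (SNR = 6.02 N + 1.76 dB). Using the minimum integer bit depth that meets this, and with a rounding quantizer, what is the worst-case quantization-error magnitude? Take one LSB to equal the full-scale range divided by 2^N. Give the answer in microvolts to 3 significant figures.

2.75 µV

Range is 0.72 V.
Required N = ⌈(101.6 − 1.76)/6.02⌉ = ⌈16.585⌉ = 17.
Step size = 0.72/131072 V = 5.4932 µV.
|e|_max = LSB/2 = 2.75 µV.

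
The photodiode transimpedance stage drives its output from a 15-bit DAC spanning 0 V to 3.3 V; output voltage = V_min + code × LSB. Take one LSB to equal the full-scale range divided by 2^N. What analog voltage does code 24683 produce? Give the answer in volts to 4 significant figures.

Range is 3.3 V. LSB = 3.3 V / 2^15.
V_out = V_min + code × LSB = 0 V + 24683 × 3.3 V / 32768
      = 0 + 2.48578 = 2.48578 V.

2.486 V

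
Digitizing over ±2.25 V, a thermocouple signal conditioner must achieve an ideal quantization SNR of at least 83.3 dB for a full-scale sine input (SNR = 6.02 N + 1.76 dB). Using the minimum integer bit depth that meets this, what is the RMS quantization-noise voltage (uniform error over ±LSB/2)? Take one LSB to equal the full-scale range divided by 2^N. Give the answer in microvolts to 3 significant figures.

Full-scale range = 2.25 V − (-2.25 V) = 4.5 V.
6.02 N + 1.76 ≥ 83.3 gives N ≥ 13.545, so the minimum integer is 14.
LSB = 4.5 V ÷ 2^14 = 4.5/16384 V = 274.66 µV.
V_rms = LSB/√12 = 79.3 µV.

79.3 µV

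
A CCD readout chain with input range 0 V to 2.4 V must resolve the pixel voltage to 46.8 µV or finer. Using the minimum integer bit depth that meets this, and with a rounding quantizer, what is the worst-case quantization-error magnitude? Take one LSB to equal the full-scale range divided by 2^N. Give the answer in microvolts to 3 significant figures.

18.3 µV

Span = 2.4 V.
Levels needed ≥ 2.4/46.8 µV = 51280. 2^16 = 65536 suffices, so N_min = 16.
One LSB is 2.4 V / 65536 = 36.621 µV.
Max error for round-to-nearest is LSB/2 = 18.3 µV.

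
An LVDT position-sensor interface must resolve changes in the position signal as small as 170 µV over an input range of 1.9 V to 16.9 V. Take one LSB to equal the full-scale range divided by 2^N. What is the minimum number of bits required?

The full-scale span is 16.9 − (1.9) = 15 V.
Required number of levels: 15/170 µV = 88235; smallest N with 2^N ≥ that is 17.

17 bits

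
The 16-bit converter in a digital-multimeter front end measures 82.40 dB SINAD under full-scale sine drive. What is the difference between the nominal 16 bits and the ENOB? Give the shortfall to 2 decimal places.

2.60 bits

ENOB = (SINAD − 1.76)/6.02 = (82.40 − 1.76)/6.02 = 13.3953 bits.
Shortfall = 16 − 13.3953 = 2.6047 bits.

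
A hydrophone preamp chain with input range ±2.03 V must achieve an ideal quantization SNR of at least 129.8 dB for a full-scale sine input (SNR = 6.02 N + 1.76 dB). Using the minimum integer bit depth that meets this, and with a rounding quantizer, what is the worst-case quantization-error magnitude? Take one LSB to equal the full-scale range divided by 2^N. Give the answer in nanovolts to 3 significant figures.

484 nV

The full-scale span is 2.03 − (-2.03) = 4.06 V.
Solving 6.02 N ≥ 129.8 − 1.76: N ≥ 21.269. Round up → N = 22.
One LSB is 4.06 V / 4194304 = 0.96798 µV.
Max error for round-to-nearest is LSB/2 = 484 nV.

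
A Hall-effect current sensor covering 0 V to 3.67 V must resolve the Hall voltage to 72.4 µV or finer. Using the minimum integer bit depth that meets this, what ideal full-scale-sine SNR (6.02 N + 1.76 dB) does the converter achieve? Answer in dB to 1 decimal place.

98.1 dB

Full-scale range = 3.67 V.
Levels needed ≥ 3.67/72.4 µV = 50690. 2^16 = 65536 suffices, so N_min = 16.
SNR = 6.02 × 16 + 1.76 = 98.08 dB.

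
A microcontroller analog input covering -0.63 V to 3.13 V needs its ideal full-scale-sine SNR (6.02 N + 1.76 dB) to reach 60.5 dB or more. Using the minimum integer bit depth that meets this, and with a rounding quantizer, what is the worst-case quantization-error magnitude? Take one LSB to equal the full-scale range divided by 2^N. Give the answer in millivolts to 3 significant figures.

1.84 mV

Full-scale range = 3.13 V − (-0.63 V) = 3.76 V.
6.02 N + 1.76 ≥ 60.5 gives N ≥ 9.757, so the minimum integer is 10.
LSB = 3.76 V ÷ 2^10 = 3.76/1024 V = 3.6719 mV.
Half an LSB is 1.84 mV.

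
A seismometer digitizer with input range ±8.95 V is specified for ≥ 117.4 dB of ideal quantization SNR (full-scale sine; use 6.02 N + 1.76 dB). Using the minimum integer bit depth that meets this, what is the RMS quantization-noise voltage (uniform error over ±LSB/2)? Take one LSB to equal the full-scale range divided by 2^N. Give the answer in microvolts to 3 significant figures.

The full-scale span is 8.95 − (-8.95) = 17.9 V.
6.02 N + 1.76 ≥ 117.4 gives N ≥ 19.209, so the minimum integer is 20.
One LSB is 17.9 V / 1048576 = 17.071 µV.
RMS noise = LSB/√12 = 4.93 µV.

4.93 µV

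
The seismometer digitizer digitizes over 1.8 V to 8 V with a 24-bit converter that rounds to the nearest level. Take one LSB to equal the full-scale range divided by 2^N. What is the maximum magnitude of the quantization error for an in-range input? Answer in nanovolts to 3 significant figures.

The full-scale span is 8 − (1.8) = 6.2 V.
One LSB is 6.2 V / 16777216 = 369.55 nV.
Worst-case error for round-to-nearest is half an LSB: 185 nV.

185 nV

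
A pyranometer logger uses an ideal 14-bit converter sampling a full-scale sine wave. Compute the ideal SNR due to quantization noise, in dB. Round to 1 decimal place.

For an ideal N-bit converter with full-scale sine input, SNR = 6.02 N + 1.76 dB. SNR = 6.02 × 14 + 1.76 = 84.28 + 1.76 = 86.04 dB.

86.0 dB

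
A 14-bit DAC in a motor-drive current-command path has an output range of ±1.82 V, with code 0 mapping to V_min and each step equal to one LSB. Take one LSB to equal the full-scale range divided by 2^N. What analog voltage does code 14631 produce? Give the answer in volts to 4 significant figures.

1.431 V

Range = 1.82 − (-1.82) = 3.64 V. LSB = 3.64 V / 2^14.
V_out = V_min + code × LSB = -1.82 V + 14631 × 3.64 V / 16384
      = -1.82 V + 3.25054 V = 1.43054 V.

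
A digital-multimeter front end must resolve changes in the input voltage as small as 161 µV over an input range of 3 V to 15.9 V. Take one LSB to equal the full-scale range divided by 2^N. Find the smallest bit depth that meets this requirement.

Full-scale range = 15.9 V − (3 V) = 12.9 V.
12.9 V / 161 µV = 80120. Since 2^16 = 65536 and 2^17 = 131072, N = 17.

17 bits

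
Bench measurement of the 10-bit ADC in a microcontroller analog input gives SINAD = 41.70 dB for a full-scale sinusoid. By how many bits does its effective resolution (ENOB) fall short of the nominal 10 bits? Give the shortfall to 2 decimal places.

3.37 bits

N_eff = (41.70 − 1.76)/6.02 = 6.6346 bits.
Lost resolution: 10 − 6.6346 = 3.3654 bits.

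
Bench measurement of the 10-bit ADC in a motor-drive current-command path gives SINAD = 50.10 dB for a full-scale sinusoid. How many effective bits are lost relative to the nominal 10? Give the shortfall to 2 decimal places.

ENOB = (SINAD − 1.76)/6.02 = (50.10 − 1.76)/6.02 = 8.0299 bits.
Shortfall = 10 − 8.0299 = 1.9701 bits.

1.97 bits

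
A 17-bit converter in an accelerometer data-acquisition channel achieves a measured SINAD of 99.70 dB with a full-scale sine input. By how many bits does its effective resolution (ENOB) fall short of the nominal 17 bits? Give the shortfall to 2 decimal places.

0.73 bits

ENOB = (SINAD − 1.76)/6.02 = (99.70 − 1.76)/6.02 = 16.2691 bits.
Shortfall = 17 − 16.2691 = 0.7309 bits.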